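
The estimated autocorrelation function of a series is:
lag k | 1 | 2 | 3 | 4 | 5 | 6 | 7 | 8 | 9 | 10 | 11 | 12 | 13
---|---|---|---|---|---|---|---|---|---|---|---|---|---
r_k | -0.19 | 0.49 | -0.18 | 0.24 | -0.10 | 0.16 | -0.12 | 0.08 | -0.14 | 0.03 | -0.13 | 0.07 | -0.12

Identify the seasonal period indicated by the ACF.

The largest autocorrelation is r_2 = 0.49, with weaker echoes at lags 4 (0.24) and 6 (0.16); the remaining lags stay at or below 0.08.
The dominant spike at lag 2 indicates a seasonal period of 2.

2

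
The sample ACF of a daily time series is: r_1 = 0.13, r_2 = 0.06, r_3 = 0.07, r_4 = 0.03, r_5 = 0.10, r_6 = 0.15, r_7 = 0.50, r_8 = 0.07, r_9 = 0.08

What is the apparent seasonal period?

The largest autocorrelation is r_7 = 0.50; the remaining lags stay at or below 0.15.
The dominant spike at lag 7 indicates a seasonal period of 7.

7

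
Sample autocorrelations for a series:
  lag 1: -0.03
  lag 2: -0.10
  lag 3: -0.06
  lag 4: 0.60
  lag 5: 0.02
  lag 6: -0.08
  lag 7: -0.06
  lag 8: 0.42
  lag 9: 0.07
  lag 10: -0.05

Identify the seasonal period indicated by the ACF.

The largest autocorrelation is r_4 = 0.60, with a weaker echo at lag 8 (0.42); the remaining lags stay at or below 0.07.
The dominant spike at lag 4 indicates a seasonal period of 4.

4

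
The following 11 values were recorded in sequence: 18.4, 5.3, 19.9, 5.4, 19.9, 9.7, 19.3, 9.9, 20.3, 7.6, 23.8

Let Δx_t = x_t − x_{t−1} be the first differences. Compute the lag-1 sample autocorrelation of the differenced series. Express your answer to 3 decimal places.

First differences Δx: -13.1, 14.6, -14.5, 14.5, -10.2, 9.6, -9.4, 10.4, -12.7, 16.2
Mean of differences = 0.5400
Numerator Σ(Δx_t−Δx̄)(Δx_{t+1}−Δx̄) = -1386.3836
Denominator Σ(Δx_t−Δx̄)² = 1618.8040
r_1(Δx) = -1386.3836 / 1618.8040 = -0.856

-0.856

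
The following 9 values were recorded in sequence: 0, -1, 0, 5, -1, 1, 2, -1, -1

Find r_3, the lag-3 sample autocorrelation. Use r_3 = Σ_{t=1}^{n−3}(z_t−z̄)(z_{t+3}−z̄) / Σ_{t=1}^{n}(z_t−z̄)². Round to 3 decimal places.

0.254

Mean z̄ = (0 − 1 + 0 + 5 − 1 + 1 + 2 − 1 − 1)/9 = 0.4444
Σ(z_t−z̄)(z_{t+3}−z̄) = (-2.0247) + (2.0864) + (-0.2469) + (7.0864) + (2.0864) + (-0.8025) = 8.1852
Denominator Σ(z_t−z̄)² = 32.2222
r_3 = 8.1852 / 32.2222 = 0.254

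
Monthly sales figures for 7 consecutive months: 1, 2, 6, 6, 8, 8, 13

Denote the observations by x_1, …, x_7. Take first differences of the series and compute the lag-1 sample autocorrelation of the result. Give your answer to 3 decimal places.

-0.545

First differences Δx: 1, 4, 0, 2, 0, 5
Mean of differences = 2.0000
Numerator Σ(Δx_t−Δx̄)(Δx_{t+1}−Δx̄) = -12.0000
Denominator Σ(Δx_t−Δx̄)² = 22.0000
r_1(Δx) = -12.0000 / 22.0000 = -0.545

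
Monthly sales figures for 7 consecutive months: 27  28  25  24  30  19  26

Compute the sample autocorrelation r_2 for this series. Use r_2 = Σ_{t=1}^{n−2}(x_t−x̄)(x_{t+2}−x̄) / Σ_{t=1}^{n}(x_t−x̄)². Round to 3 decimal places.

Mean x̄ = (27 + 28 + 25 + 24 + 30 + 19 + 26)/7 = 25.5714
Σ(x_t−x̄)(x_{t+2}−x̄) = (-0.8163) + (-3.8163) + (-2.5306) + (10.3265) + (1.8980) = 5.0612
Denominator Σ(x_t−x̄)² = 73.7143
r_2 = 5.0612 / 73.7143 = 0.069

0.069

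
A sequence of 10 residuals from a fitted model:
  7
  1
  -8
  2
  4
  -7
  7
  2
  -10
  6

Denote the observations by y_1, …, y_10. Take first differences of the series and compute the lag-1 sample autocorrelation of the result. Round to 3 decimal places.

-0.410

First differences Δy: -6, -9, 10, 2, -11, 14, -5, -12, 16
Mean of differences = -0.1111
Numerator Σ(Δy_t−Δȳ)(Δy_{t+1}−Δȳ) = -395.2346
Denominator Σ(Δy_t−Δȳ)² = 962.8889
r_1(Δy) = -395.2346 / 962.8889 = -0.410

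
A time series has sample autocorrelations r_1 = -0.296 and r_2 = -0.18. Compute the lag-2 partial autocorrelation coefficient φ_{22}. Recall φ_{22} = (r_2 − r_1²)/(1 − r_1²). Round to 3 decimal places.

φ_{22} = (r_2 − r_1²) / (1 − r_1²)
r_1² = (-0.296)² = 0.087616
Numerator = -0.18 − 0.0876 = -0.2676; denominator = 1 − 0.0876 = 0.9124
φ_{22} = -0.2676 / 0.9124 = -0.293

-0.293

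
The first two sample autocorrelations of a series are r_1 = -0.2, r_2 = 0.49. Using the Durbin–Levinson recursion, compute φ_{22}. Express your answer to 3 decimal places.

φ_{22} = (r_2 − r_1²) / (1 − r_1²)
r_1² = (-0.2)² = 0.04
Numerator = 0.49 − 0.0400 = 0.4500; denominator = 1 − 0.0400 = 0.9600
φ_{22} = 0.4500 / 0.9600 = 0.469

0.469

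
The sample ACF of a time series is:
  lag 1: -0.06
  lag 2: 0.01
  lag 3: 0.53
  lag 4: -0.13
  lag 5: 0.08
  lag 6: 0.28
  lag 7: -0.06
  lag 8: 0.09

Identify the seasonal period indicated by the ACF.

3

The largest autocorrelation is r_3 = 0.53, with a weaker echo at lag 6 (0.28); the remaining lags stay at or below 0.09.
The dominant spike at lag 3 indicates a seasonal period of 3.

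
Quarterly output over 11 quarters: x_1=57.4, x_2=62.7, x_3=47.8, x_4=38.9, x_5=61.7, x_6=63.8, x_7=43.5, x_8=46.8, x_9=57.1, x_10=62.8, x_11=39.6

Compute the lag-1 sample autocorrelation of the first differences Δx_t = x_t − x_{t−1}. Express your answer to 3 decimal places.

-0.132

First differences Δx: 5.3, -14.9, -8.9, 22.8, 2.1, -20.3, 3.3, 10.3, 5.7, -23.2
Mean of differences = -1.7800
Numerator Σ(Δx_t−Δx̄)(Δx_{t+1}−Δx̄) = -253.5504
Denominator Σ(Δx_t−Δx̄)² = 1921.6760
r_1(Δx) = -253.5504 / 1921.6760 = -0.132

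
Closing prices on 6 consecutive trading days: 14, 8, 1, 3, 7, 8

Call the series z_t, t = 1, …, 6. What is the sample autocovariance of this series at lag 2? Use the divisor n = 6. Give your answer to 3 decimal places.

Mean z̄ = (14 + 8 + 1 + 3 + 7 + 8)/6 = 6.8333
Σ_{t=1}^{4}(z_t−z̄)(z_{t+2}−z̄) = -51.7222
γ_2 = -51.7222 / 6 = -8.620

-8.620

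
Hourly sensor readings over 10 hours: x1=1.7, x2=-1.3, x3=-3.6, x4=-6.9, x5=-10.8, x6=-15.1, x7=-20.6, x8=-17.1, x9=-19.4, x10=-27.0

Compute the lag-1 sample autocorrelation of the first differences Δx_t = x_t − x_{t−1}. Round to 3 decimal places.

First differences Δx: -3.0, -2.3, -3.3, -3.9, -4.3, -5.5, 3.5, -2.3, -7.6
Mean of differences = -3.1889
Numerator Σ(Δx_t−Δx̄)(Δx_{t+1}−Δx̄) = -9.9279
Denominator Σ(Δx_t−Δx̄)² = 72.9089
r_1(Δx) = -9.9279 / 72.9089 = -0.136

-0.136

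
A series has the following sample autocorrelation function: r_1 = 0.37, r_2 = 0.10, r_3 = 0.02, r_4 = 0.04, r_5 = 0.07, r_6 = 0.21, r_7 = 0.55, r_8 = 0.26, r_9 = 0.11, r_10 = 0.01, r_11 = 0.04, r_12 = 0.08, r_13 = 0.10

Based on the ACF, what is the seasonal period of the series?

7

The largest autocorrelation is r_7 = 0.55; the remaining lags stay at or below 0.37. The elevated value at lag 1 (0.37), dropping to 0.10 at lag 2, reflects decaying short-term dependence rather than seasonality.
The dominant spike at lag 7 indicates a seasonal period of 7.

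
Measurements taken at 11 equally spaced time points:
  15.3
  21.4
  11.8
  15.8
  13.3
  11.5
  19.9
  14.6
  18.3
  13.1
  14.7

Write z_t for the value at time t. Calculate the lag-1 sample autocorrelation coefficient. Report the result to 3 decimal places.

-0.432

Mean z̄ = (15.3 + 21.4 + 11.8 + 15.8 + 13.3 + 11.5 + 19.9 + 14.6 + 18.3 + 13.1 + 14.7)/11 = 15.4273
Numerator Σ_{t=1}^{10}(z_t−z̄)(z_{t+1}−z̄) = -44.8507
Denominator Σ(z_t−z̄)² = 103.8218
r_1 = -44.8507 / 103.8218 = -0.432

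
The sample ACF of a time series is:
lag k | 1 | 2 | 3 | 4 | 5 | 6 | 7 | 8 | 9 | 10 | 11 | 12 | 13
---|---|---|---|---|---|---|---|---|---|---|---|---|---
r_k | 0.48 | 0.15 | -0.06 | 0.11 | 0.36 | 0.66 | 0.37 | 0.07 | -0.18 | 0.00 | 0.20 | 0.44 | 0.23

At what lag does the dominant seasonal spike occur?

6

The largest autocorrelation is r_6 = 0.66; the remaining lags stay at or below 0.48. The elevated value at lag 1 (0.48), dropping to 0.15 at lag 2, reflects decaying short-term dependence rather than seasonality.
The dominant spike at lag 6 indicates a seasonal period of 6.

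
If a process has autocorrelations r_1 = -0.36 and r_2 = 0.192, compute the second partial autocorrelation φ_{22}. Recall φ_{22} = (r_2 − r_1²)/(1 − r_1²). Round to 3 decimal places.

0.072

φ_{22} = (r_2 − r_1²) / (1 − r_1²)
r_1² = (-0.36)² = 0.1296
Numerator = 0.192 − 0.1296 = 0.0624; denominator = 1 − 0.1296 = 0.8704
φ_{22} = 0.0624 / 0.8704 = 0.072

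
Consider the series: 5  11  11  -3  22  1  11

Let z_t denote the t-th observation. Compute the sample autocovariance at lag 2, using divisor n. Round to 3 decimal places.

16.732

Mean z̄ = (5 + 11 + 11 − 3 + 22 + 1 + 11)/7 = 8.2857
Σ_{t=1}^{5}(z_t−z̄)(z_{t+2}−z̄) = 117.1224
γ_2 = 117.1224 / 7 = 16.732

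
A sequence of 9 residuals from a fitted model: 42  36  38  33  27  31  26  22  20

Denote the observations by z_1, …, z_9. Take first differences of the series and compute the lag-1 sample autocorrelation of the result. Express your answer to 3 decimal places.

First differences Δz: -6, 2, -5, -6, 4, -5, -4, -2
Mean of differences = -2.7500
Numerator Σ(Δz_t−Δz̄)(Δz_{t+1}−Δz̄) = -54.0625
Denominator Σ(Δz_t−Δz̄)² = 101.5000
r_1(Δz) = -54.0625 / 101.5000 = -0.533

-0.533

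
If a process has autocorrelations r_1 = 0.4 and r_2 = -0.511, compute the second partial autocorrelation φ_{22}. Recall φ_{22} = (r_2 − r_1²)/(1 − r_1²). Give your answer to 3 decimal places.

-0.799

φ_{22} = (r_2 − r_1²) / (1 − r_1²)
r_1² = (0.4)² = 0.16
Numerator = -0.511 − 0.1600 = -0.6710; denominator = 1 − 0.1600 = 0.8400
φ_{22} = -0.6710 / 0.8400 = -0.799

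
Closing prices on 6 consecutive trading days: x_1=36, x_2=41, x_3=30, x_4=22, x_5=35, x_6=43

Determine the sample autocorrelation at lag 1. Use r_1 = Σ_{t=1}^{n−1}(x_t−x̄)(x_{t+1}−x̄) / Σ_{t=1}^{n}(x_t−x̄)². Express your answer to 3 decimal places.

Mean x̄ = (36 + 41 + 30 + 22 + 35 + 43)/6 = 34.5000
Deviations from mean: 1.5000, 6.5000, -4.5000, -12.5000, 0.5000, 8.5000
Numerator Σ_{t=1}^{5}(x_t−x̄)(x_{t+1}−x̄) = 34.7500
Denominator Σ(x_t−x̄)² = 293.5000
r_1 = 34.7500 / 293.5000 = 0.118

0.118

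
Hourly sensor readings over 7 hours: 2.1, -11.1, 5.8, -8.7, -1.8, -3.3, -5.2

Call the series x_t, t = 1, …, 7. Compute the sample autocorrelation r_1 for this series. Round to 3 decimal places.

Mean x̄ = (2.1 − 11.1 + 5.8 − 8.7 − 1.8 − 3.3 − 5.2)/7 = -3.1714
Σ(x_t−x̄)(x_{t+1}−x̄) = (-41.7949) + (-71.1306) + (-49.5992) + (-7.5820) + (-0.1763) + (0.2608) = -170.0222
Denominator Σ(x_t−x̄)² = 207.7143
r_1 = -170.0222 / 207.7143 = -0.819

-0.819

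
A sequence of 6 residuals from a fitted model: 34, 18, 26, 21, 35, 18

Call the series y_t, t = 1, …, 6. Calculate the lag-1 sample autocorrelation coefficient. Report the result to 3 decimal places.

Mean ȳ = (34 + 18 + 26 + 21 + 35 + 18)/6 = 25.3333
Numerator Σ_{t=1}^{5}(y_t−ȳ)(y_{t+1}−ȳ) = -184.1111
Denominator Σ(y_t−ȳ)² = 295.3333
r_1 = -184.1111 / 295.3333 = -0.623

-0.623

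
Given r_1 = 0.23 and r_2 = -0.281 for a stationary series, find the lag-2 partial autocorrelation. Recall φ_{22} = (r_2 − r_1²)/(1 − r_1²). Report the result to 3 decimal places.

-0.353

φ_{22} = (r_2 − r_1²) / (1 − r_1²)
r_1² = (0.23)² = 0.0529
Numerator = -0.281 − 0.0529 = -0.3339; denominator = 1 − 0.0529 = 0.9471
φ_{22} = -0.3339 / 0.9471 = -0.353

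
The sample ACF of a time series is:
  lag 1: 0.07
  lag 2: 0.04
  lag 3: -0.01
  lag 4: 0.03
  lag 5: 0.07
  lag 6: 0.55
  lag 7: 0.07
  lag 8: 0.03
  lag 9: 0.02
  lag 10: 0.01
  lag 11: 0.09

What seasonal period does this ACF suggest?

The largest autocorrelation is r_6 = 0.55; the remaining lags stay at or below 0.09.
The dominant spike at lag 6 indicates a seasonal period of 6.

6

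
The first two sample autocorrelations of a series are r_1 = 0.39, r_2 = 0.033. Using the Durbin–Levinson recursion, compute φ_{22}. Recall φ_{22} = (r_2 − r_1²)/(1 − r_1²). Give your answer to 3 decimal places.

φ_{22} = (r_2 − r_1²) / (1 − r_1²)
r_1² = (0.39)² = 0.1521
Numerator = 0.033 − 0.1521 = -0.1191; denominator = 1 − 0.1521 = 0.8479
φ_{22} = -0.1191 / 0.8479 = -0.140

-0.140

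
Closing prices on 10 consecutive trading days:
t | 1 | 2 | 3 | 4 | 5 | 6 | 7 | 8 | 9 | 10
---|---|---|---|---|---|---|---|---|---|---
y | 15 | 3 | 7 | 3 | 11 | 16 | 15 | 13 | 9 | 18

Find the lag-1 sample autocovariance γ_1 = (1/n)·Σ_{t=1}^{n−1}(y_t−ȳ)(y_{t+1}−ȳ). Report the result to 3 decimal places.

4.200

Mean ȳ = (15 + 3 + 7 + 3 + 11 + 16 + 15 + 13 + 9 + 18)/10 = 11.0000
Σ_{t=1}^{9}(y_t−ȳ)(y_{t+1}−ȳ) = 42.0000
γ_1 = 42.0000 / 10 = 4.200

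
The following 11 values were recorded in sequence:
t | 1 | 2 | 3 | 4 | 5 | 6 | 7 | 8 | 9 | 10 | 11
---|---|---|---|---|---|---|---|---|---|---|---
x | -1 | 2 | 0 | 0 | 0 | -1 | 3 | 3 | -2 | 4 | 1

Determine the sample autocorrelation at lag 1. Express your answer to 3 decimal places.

Mean x̄ = (-1 + 2 + 0 + 0 + 0 − 1 + 3 + 3 − 2 + 4 + 1)/11 = 0.8182
Numerator Σ_{t=1}^{10}(x_t−x̄)(x_{t+1}−x̄) = -14.0331
Denominator Σ(x_t−x̄)² = 37.6364
r_1 = -14.0331 / 37.6364 = -0.373

-0.373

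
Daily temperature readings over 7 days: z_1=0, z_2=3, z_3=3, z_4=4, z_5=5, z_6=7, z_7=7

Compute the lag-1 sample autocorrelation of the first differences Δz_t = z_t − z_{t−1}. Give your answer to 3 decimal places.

First differences Δz: 3, 0, 1, 1, 2, 0
Mean of differences = 1.1667
Numerator Σ(Δz_t−Δz̄)(Δz_{t+1}−Δz̄) = -3.0278
Denominator Σ(Δz_t−Δz̄)² = 6.8333
r_1(Δz) = -3.0278 / 6.8333 = -0.443

-0.443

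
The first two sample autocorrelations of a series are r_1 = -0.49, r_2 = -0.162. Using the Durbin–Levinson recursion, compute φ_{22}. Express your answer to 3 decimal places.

-0.529

φ_{22} = (r_2 − r_1²) / (1 − r_1²)
r_1² = (-0.49)² = 0.2401
Numerator = -0.162 − 0.2401 = -0.4021; denominator = 1 − 0.2401 = 0.7599
φ_{22} = -0.4021 / 0.7599 = -0.529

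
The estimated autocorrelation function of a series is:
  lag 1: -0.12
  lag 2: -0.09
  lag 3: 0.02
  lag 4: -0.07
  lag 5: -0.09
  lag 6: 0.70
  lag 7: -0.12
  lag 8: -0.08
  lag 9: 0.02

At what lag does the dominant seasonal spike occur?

6

The largest autocorrelation is r_6 = 0.70; the remaining lags stay at or below 0.02.
The dominant spike at lag 6 indicates a seasonal period of 6.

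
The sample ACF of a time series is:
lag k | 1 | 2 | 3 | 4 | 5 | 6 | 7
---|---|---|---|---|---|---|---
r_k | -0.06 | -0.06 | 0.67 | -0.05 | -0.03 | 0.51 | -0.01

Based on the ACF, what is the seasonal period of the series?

3

The largest autocorrelation is r_3 = 0.67, with a weaker echo at lag 6 (0.51); the remaining lags stay at or below -0.01.
The dominant spike at lag 3 indicates a seasonal period of 3.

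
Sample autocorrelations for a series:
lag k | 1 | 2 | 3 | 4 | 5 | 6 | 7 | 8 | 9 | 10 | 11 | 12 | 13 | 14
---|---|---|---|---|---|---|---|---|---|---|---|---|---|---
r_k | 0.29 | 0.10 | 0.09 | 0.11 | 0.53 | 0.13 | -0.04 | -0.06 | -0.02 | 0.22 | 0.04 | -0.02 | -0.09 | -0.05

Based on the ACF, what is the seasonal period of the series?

5

The largest autocorrelation is r_5 = 0.53; the remaining lags stay at or below 0.29. The elevated value at lag 1 (0.29), dropping to 0.10 at lag 2, reflects decaying short-term dependence rather than seasonality.
The dominant spike at lag 5 indicates a seasonal period of 5.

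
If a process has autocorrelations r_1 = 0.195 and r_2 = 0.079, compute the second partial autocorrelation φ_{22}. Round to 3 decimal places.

0.043

φ_{22} = (r_2 − r_1²) / (1 − r_1²)
r_1² = (0.195)² = 0.038025
Numerator = 0.079 − 0.0380 = 0.0410; denominator = 1 − 0.0380 = 0.9620
φ_{22} = 0.0410 / 0.9620 = 0.043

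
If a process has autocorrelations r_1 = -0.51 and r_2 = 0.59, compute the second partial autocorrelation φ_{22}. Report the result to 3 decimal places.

φ_{22} = (r_2 − r_1²) / (1 − r_1²)
r_1² = (-0.51)² = 0.2601
Numerator = 0.59 − 0.2601 = 0.3299; denominator = 1 − 0.2601 = 0.7399
φ_{22} = 0.3299 / 0.7399 = 0.446

0.446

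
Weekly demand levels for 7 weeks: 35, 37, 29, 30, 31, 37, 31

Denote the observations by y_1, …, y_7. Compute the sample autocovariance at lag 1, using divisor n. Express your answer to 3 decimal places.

Mean ȳ = (35 + 37 + 29 + 30 + 31 + 37 + 31)/7 = 32.8571
Σ_{t=1}^{6}(y_t−ȳ)(y_{t+1}−ȳ) = -6.1633
γ_1 = -6.1633 / 7 = -0.880

-0.880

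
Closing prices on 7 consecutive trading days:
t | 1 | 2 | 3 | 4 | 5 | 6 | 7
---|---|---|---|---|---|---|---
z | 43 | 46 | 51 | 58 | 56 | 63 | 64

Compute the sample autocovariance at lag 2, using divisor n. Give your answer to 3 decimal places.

7.050

Mean z̄ = (43 + 46 + 51 + 58 + 56 + 63 + 64)/7 = 54.4286
Deviations: -11.4286, -8.4286, -3.4286, 3.5714, 1.5714, 8.5714, 9.5714
Σ_{t=1}^{5}(z_t−z̄)(z_{t+2}−z̄) = 49.3469
γ_2 = 49.3469 / 7 = 7.050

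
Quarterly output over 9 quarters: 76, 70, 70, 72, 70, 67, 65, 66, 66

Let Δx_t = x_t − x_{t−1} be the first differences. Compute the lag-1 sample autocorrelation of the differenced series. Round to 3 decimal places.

First differences Δx: -6, 0, 2, -2, -3, -2, 1, 0
Mean of differences = -1.2500
Numerator Σ(Δx_t−Δx̄)(Δx_{t+1}−Δx̄) = -0.5625
Denominator Σ(Δx_t−Δx̄)² = 45.5000
r_1(Δx) = -0.5625 / 45.5000 = -0.012

-0.012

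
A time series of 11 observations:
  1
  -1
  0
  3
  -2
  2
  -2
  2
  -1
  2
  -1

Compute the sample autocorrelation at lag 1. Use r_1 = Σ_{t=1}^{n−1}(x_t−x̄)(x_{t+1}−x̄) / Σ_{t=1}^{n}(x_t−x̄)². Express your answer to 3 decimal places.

Mean x̄ = (1 − 1 + 0 + 3 − 2 + 2 − 2 + 2 − 1 + 2 − 1)/11 = 0.2727
Numerator Σ_{t=1}^{10}(x_t−x̄)(x_{t+1}−x̄) = -25.8926
Denominator Σ(x_t−x̄)² = 32.1818
r_1 = -25.8926 / 32.1818 = -0.805

-0.805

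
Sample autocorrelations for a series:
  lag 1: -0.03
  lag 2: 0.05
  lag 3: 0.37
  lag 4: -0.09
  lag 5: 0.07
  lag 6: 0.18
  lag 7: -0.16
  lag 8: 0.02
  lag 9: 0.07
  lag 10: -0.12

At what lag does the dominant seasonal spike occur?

3

The largest autocorrelation is r_3 = 0.37, with a weaker echo at lag 6 (0.18); the remaining lags stay at or below 0.07.
The dominant spike at lag 3 indicates a seasonal period of 3.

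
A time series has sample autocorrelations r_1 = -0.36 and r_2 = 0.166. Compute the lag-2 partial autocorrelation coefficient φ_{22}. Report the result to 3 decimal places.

0.042

φ_{22} = (r_2 − r_1²) / (1 − r_1²)
r_1² = (-0.36)² = 0.1296
Numerator = 0.166 − 0.1296 = 0.0364; denominator = 1 − 0.1296 = 0.8704
φ_{22} = 0.0364 / 0.8704 = 0.042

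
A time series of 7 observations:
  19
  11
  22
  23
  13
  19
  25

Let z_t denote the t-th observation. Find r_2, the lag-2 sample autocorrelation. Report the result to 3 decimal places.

-0.534

Mean z̄ = (19 + 11 + 22 + 23 + 13 + 19 + 25)/7 = 18.8571
Deviations from mean: 0.1429, -7.8571, 3.1429, 4.1429, -5.8571, 0.1429, 6.1429
Σ(z_t−z̄)(z_{t+2}−z̄) = (0.4490) + (-32.5510) + (-18.4082) + (0.5918) + (-35.9796) = -85.8980
Denominator Σ(z_t−z̄)² = 160.8571
r_2 = -85.8980 / 160.8571 = -0.534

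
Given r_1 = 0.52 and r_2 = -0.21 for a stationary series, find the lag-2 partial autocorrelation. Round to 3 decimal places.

-0.658

φ_{22} = (r_2 − r_1²) / (1 − r_1²)
r_1² = (0.52)² = 0.2704
Numerator = -0.21 − 0.2704 = -0.4804; denominator = 1 − 0.2704 = 0.7296
φ_{22} = -0.4804 / 0.7296 = -0.658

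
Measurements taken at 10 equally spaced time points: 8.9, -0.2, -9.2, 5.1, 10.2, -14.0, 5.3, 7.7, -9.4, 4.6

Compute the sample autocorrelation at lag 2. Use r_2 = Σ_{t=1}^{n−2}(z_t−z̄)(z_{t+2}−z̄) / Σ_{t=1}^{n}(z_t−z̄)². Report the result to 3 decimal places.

Mean z̄ = (8.9 − 0.2 − 9.2 + 5.1 + 10.2 − 14.0 + 5.3 + 7.7 − 9.4 + 4.6)/10 = 0.9000
Numerator Σ_{t=1}^{8}(z_t−z̄)(z_{t+2}−z̄) = -322.4900
Denominator Σ(z_t−z̄)² = 678.7400
r_2 = -322.4900 / 678.7400 = -0.475

-0.475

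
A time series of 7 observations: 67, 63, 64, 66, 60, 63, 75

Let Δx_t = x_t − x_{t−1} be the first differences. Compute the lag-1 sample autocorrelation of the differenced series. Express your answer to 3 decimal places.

First differences Δx: -4, 1, 2, -6, 3, 12
Mean of differences = 1.3333
Numerator Σ(Δx_t−Δx̄)(Δx_{t+1}−Δx̄) = 2.2222
Denominator Σ(Δx_t−Δx̄)² = 199.3333
r_1(Δx) = 2.2222 / 199.3333 = 0.011

0.011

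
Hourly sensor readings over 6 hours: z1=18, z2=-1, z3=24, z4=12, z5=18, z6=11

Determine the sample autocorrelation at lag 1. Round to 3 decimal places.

Mean z̄ = (18 − 1 + 24 + 12 + 18 + 11)/6 = 13.6667
Deviations from mean: 4.3333, -14.6667, 10.3333, -1.6667, 4.3333, -2.6667
Σ(z_t−z̄)(z_{t+1}−z̄) = (-63.5556) + (-151.5556) + (-17.2222) + (-7.2222) + (-11.5556) = -251.1111
Denominator Σ(z_t−z̄)² = 369.3333
r_1 = -251.1111 / 369.3333 = -0.680

-0.680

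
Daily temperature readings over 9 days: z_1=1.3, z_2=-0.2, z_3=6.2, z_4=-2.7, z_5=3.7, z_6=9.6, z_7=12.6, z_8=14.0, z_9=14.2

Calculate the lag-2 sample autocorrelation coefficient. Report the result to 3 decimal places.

0.271

Mean z̄ = (1.3 − 0.2 + 6.2 − 2.7 + 3.7 + 9.6 + 12.6 + 14.0 + 14.2)/9 = 6.5222
Numerator Σ_{t=1}^{7}(z_t−z̄)(z_{t+2}−z̄) = 88.7279
Denominator Σ(z_t−z̄)² = 326.8556
r_2 = 88.7279 / 326.8556 = 0.271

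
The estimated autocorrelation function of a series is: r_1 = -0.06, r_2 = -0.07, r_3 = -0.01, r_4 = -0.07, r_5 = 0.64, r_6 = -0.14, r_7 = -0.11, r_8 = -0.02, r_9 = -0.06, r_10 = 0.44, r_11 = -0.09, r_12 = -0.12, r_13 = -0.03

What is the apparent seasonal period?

5

The largest autocorrelation is r_5 = 0.64, with a weaker echo at lag 10 (0.44); the remaining lags stay at or below -0.01.
The dominant spike at lag 5 indicates a seasonal period of 5.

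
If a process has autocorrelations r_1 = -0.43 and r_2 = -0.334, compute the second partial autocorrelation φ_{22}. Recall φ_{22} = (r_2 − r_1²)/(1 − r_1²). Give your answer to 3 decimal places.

φ_{22} = (r_2 − r_1²) / (1 − r_1²)
r_1² = (-0.43)² = 0.1849
Numerator = -0.334 − 0.1849 = -0.5189; denominator = 1 − 0.1849 = 0.8151
φ_{22} = -0.5189 / 0.8151 = -0.637

-0.637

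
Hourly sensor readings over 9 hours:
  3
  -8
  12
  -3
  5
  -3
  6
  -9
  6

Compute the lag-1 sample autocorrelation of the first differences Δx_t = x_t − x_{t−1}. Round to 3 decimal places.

First differences Δx: -11, 20, -15, 8, -8, 9, -15, 15
Mean of differences = 0.3750
Numerator Σ(Δx_t−Δx̄)(Δx_{t+1}−Δx̄) = -1135.7656
Denominator Σ(Δx_t−Δx̄)² = 1403.8750
r_1(Δx) = -1135.7656 / 1403.8750 = -0.809

-0.809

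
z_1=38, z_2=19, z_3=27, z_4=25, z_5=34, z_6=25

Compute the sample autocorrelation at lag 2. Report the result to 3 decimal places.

0.085

Mean z̄ = (38 + 19 + 27 + 25 + 34 + 25)/6 = 28.0000
Σ(z_t−z̄)(z_{t+2}−z̄) = (-10.0000) + (27.0000) + (-6.0000) + (9.0000) = 20.0000
Denominator Σ(z_t−z̄)² = 236.0000
r_2 = 20.0000 / 236.0000 = 0.085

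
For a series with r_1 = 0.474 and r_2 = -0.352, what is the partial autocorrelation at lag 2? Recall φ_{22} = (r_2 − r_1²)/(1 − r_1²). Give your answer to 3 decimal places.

-0.744

φ_{22} = (r_2 − r_1²) / (1 − r_1²)
r_1² = (0.474)² = 0.224676
Numerator = -0.352 − 0.2247 = -0.5767; denominator = 1 − 0.2247 = 0.7753
φ_{22} = -0.5767 / 0.7753 = -0.744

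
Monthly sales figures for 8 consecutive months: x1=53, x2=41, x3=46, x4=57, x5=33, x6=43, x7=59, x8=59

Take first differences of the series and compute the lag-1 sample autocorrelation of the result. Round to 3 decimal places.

First differences Δx: -12, 5, 11, -24, 10, 16, 0
Mean of differences = 0.8571
Numerator Σ(Δx_t−Δx̄)(Δx_{t+1}−Δx̄) = -365.1633
Denominator Σ(Δx_t−Δx̄)² = 1216.8571
r_1(Δx) = -365.1633 / 1216.8571 = -0.300

-0.300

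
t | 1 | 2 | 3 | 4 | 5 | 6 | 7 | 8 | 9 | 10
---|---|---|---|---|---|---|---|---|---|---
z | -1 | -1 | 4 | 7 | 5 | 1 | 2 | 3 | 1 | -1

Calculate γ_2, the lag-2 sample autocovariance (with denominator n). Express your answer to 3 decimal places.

Mean z̄ = (-1 − 1 + 4 + 7 + 5 + 1 + 2 + 3 + 1 − 1)/10 = 2.0000
Σ_{t=1}^{8}(z_t−z̄)(z_{t+2}−z̄) = -24.0000
γ_2 = -24.0000 / 10 = -2.400

-2.400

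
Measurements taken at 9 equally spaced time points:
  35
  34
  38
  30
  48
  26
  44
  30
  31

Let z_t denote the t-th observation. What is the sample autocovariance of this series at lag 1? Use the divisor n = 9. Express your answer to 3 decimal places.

Mean z̄ = (35 + 34 + 38 + 30 + 48 + 26 + 44 + 30 + 31)/9 = 35.1111
Σ_{t=1}^{8}(z_t−z̄)(z_{t+1}−z̄) = -306.5679
γ_1 = -306.5679 / 9 = -34.063

-34.063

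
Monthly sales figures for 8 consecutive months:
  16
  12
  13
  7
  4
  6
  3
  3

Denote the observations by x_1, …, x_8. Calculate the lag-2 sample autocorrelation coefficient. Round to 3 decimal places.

Mean x̄ = (16 + 12 + 13 + 7 + 4 + 6 + 3 + 3)/8 = 8.0000
Deviations from mean: 8.0000, 4.0000, 5.0000, -1.0000, -4.0000, -2.0000, -5.0000, -5.0000
Σ(x_t−x̄)(x_{t+2}−x̄) = (40.0000) + (-4.0000) + (-20.0000) + (2.0000) + (20.0000) + (10.0000) = 48.0000
Denominator Σ(x_t−x̄)² = 176.0000
r_2 = 48.0000 / 176.0000 = 0.273

0.273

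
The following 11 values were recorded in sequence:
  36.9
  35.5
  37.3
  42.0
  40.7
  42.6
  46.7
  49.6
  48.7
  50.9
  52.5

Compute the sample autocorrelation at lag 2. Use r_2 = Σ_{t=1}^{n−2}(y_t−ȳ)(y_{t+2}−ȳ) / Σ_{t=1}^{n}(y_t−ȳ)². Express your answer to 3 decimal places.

0.449

Mean ȳ = (36.9 + 35.5 + 37.3 + 42.0 + 40.7 + 42.6 + 46.7 + 49.6 + 48.7 + 50.9 + 52.5)/11 = 43.9455
Numerator Σ_{t=1}^{9}(y_t−ȳ)(y_{t+2}−ȳ) = 163.9822
Denominator Σ(y_t−ȳ)² = 364.9673
r_2 = 163.9822 / 364.9673 = 0.449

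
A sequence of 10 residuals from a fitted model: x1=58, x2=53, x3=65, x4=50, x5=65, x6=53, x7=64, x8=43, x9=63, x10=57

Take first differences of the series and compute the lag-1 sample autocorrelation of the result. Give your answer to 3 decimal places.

-0.878

First differences Δx: -5, 12, -15, 15, -12, 11, -21, 20, -6
Mean of differences = -0.1111
Numerator Σ(Δx_t−Δx̄)(Δx_{t+1}−Δx̄) = -1546.9012
Denominator Σ(Δx_t−Δx̄)² = 1760.8889
r_1(Δx) = -1546.9012 / 1760.8889 = -0.878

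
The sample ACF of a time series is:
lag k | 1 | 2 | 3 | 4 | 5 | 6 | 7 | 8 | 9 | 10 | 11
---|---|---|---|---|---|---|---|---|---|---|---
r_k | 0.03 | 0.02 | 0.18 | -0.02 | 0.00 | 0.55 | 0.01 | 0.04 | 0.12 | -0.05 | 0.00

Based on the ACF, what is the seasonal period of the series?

6

The largest autocorrelation is r_6 = 0.55; the remaining lags stay at or below 0.18.
The dominant spike at lag 6 indicates a seasonal period of 6.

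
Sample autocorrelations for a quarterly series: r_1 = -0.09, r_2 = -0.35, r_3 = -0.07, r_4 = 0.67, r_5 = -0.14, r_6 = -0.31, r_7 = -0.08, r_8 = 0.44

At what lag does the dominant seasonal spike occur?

4

The largest autocorrelation is r_4 = 0.67, with a weaker echo at lag 8 (0.44); the remaining lags stay at or below -0.07.
The dominant spike at lag 4 indicates a seasonal period of 4.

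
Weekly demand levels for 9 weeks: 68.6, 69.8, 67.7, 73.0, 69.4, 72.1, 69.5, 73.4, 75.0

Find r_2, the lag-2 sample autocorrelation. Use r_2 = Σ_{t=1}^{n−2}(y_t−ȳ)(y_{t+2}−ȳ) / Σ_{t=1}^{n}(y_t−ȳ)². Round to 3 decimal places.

Mean ȳ = (68.6 + 69.8 + 67.7 + 73.0 + 69.4 + 72.1 + 69.5 + 73.4 + 75.0)/9 = 70.9444
Σ(y_t−ȳ)(y_{t+2}−ȳ) = (7.6064) + (-2.3525) + (5.0109) + (2.3753) + (2.2309) + (2.8375) + (-5.8580) = 11.8505
Denominator Σ(y_t−ȳ)² = 49.8422
r_2 = 11.8505 / 49.8422 = 0.238

0.238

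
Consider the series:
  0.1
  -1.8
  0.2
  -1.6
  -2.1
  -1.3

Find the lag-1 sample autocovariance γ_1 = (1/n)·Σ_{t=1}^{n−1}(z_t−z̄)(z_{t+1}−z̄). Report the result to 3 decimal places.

-0.281

Mean z̄ = (0.1 − 1.8 + 0.2 − 1.6 − 2.1 − 1.3)/6 = -1.0833
Σ_{t=1}^{5}(z_t−z̄)(z_{t+1}−z̄) = -1.6853
γ_1 = -1.6853 / 6 = -0.281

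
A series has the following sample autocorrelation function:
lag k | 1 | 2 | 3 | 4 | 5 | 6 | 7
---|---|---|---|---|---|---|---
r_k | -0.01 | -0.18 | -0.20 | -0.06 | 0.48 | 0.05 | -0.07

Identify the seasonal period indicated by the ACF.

The largest autocorrelation is r_5 = 0.48; the remaining lags stay at or below 0.05.
The dominant spike at lag 5 indicates a seasonal period of 5.

5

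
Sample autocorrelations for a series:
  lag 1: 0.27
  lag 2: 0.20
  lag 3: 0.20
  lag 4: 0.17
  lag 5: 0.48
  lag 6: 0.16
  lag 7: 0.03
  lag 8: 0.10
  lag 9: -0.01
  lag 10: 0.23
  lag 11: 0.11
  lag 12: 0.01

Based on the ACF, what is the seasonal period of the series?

The largest autocorrelation is r_5 = 0.48; the remaining lags stay at or below 0.27. The elevated value at lag 1 (0.27), dropping to 0.20 at lag 2, reflects decaying short-term dependence rather than seasonality.
The dominant spike at lag 5 indicates a seasonal period of 5.

5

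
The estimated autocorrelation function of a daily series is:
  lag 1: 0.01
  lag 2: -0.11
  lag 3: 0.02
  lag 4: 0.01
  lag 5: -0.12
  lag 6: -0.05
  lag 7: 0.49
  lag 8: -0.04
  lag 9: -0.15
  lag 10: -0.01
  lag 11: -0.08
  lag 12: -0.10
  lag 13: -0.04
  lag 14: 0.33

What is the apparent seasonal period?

The largest autocorrelation is r_7 = 0.49, with a weaker echo at lag 14 (0.33); the remaining lags stay at or below 0.02.
The dominant spike at lag 7 indicates a seasonal period of 7.

7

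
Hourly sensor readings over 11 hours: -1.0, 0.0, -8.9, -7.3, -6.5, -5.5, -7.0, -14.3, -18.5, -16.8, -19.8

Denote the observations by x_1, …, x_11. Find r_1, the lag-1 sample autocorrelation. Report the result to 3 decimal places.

Mean x̄ = (-1.0 + 0.0 − 8.9 − 7.3 − 6.5 − 5.5 − 7.0 − 14.3 − 18.5 − 16.8 − 19.8)/11 = -9.6000
Numerator Σ_{t=1}^{10}(x_t−x̄)(x_{t+1}−x̄) = 288.5200
Denominator Σ(x_t−x̄)² = 462.2600
r_1 = 288.5200 / 462.2600 = 0.624

0.624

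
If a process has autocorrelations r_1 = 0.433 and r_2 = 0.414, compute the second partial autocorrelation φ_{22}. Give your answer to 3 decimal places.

0.279

φ_{22} = (r_2 − r_1²) / (1 − r_1²)
r_1² = (0.433)² = 0.187489
Numerator = 0.414 − 0.1875 = 0.2265; denominator = 1 − 0.1875 = 0.8125
φ_{22} = 0.2265 / 0.8125 = 0.279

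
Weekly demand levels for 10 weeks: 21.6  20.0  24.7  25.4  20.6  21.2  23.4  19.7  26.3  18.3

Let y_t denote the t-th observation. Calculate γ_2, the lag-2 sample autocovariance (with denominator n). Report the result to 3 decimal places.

-0.036

Mean ȳ = (21.6 + 20.0 + 24.7 + 25.4 + 20.6 + 21.2 + 23.4 + 19.7 + 26.3 + 18.3)/10 = 22.1200
Σ_{t=1}^{8}(y_t−ȳ)(y_{t+2}−ȳ) = -0.3588
γ_2 = -0.3588 / 10 = -0.036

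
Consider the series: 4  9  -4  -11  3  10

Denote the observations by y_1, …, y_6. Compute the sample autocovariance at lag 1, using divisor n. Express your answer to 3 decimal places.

7.190

Mean ȳ = (4 + 9 − 4 − 11 + 3 + 10)/6 = 1.8333
Deviations: 2.1667, 7.1667, -5.8333, -12.8333, 1.1667, 8.1667
Σ_{t=1}^{5}(y_t−ȳ)(y_{t+1}−ȳ) = 43.1389
γ_1 = 43.1389 / 6 = 7.190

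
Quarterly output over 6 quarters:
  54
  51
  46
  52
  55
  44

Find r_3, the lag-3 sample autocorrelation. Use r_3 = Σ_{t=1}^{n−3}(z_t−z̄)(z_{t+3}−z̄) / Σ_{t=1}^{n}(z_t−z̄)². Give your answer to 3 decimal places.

0.377

Mean z̄ = (54 + 51 + 46 + 52 + 55 + 44)/6 = 50.3333
Σ(z_t−z̄)(z_{t+3}−z̄) = (6.1111) + (3.1111) + (27.4444) = 36.6667
Denominator Σ(z_t−z̄)² = 97.3333
r_3 = 36.6667 / 97.3333 = 0.377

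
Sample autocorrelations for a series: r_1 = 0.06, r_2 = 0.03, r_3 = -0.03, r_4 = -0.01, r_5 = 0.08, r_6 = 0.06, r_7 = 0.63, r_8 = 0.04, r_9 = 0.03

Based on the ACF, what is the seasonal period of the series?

7

The largest autocorrelation is r_7 = 0.63; the remaining lags stay at or below 0.08.
The dominant spike at lag 7 indicates a seasonal period of 7.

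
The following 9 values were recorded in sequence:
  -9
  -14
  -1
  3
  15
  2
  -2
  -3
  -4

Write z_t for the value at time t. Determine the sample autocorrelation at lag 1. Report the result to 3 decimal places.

0.426

Mean z̄ = (-9 − 14 − 1 + 3 + 15 + 2 − 2 − 3 − 4)/9 = -1.4444
Numerator Σ_{t=1}^{8}(z_t−z̄)(z_{t+1}−z̄) = 223.9136
Denominator Σ(z_t−z̄)² = 526.2222
r_1 = 223.9136 / 526.2222 = 0.426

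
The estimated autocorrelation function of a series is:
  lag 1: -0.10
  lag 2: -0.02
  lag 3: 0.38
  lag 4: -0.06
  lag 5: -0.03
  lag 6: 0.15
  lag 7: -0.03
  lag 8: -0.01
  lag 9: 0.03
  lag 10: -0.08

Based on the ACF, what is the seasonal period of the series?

The largest autocorrelation is r_3 = 0.38, with a weaker echo at lag 6 (0.15); the remaining lags stay at or below 0.03.
The dominant spike at lag 3 indicates a seasonal period of 3.

3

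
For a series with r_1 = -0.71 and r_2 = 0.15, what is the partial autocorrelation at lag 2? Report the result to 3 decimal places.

-0.714

φ_{22} = (r_2 − r_1²) / (1 − r_1²)
r_1² = (-0.71)² = 0.5041
Numerator = 0.15 − 0.5041 = -0.3541; denominator = 1 − 0.5041 = 0.4959
φ_{22} = -0.3541 / 0.4959 = -0.714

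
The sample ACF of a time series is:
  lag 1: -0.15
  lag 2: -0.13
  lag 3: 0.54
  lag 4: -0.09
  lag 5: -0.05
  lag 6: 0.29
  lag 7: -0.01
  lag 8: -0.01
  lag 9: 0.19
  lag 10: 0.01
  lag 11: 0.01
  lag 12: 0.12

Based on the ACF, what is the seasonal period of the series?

3

The largest autocorrelation is r_3 = 0.54, with weaker echoes at lags 6 (0.29) and 9 (0.19); the remaining lags stay at or below 0.12.
The dominant spike at lag 3 indicates a seasonal period of 3.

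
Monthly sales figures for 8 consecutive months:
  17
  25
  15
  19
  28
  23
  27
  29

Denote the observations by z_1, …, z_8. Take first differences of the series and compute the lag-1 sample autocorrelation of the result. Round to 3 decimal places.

First differences Δz: 8, -10, 4, 9, -5, 4, 2
Mean of differences = 1.7143
Numerator Σ(Δz_t−Δz̄)(Δz_{t+1}−Δz̄) = -147.3673
Denominator Σ(Δz_t−Δz̄)² = 285.4286
r_1(Δz) = -147.3673 / 285.4286 = -0.516

-0.516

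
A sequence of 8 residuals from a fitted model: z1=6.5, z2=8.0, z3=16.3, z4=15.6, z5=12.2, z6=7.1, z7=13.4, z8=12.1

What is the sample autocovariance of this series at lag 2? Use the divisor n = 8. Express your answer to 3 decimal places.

-6.730

Mean z̄ = (6.5 + 8.0 + 16.3 + 15.6 + 12.2 + 7.1 + 13.4 + 12.1)/8 = 11.4000
Deviations: -4.9000, -3.4000, 4.9000, 4.2000, 0.8000, -4.3000, 2.0000, 0.7000
Σ_{t=1}^{6}(z_t−z̄)(z_{t+2}−z̄) = -53.8400
γ_2 = -53.8400 / 8 = -6.730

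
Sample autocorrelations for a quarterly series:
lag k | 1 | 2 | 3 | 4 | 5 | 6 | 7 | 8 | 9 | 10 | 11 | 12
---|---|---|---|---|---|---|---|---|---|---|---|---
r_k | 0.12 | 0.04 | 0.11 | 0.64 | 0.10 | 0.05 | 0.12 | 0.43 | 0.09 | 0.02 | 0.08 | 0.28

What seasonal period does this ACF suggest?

The largest autocorrelation is r_4 = 0.64, with weaker echoes at lags 8 (0.43) and 12 (0.28); the remaining lags stay at or below 0.12.
The dominant spike at lag 4 indicates a seasonal period of 4.

4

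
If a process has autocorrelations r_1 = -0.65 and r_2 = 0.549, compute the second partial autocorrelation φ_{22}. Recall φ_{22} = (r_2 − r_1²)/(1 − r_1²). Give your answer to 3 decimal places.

0.219

φ_{22} = (r_2 − r_1²) / (1 − r_1²)
r_1² = (-0.65)² = 0.4225
Numerator = 0.549 − 0.4225 = 0.1265; denominator = 1 − 0.4225 = 0.5775
φ_{22} = 0.1265 / 0.5775 = 0.219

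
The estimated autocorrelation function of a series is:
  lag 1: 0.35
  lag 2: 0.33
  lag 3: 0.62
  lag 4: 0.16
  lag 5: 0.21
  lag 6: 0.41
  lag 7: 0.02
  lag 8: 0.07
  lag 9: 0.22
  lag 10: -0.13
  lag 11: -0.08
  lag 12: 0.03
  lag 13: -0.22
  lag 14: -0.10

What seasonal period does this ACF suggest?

The largest autocorrelation is r_3 = 0.62, with a weaker echo at lag 6 (0.41); the remaining lags stay at or below 0.35. The elevated value at lag 1 (0.35), dropping to 0.33 at lag 2, reflects decaying short-term dependence rather than seasonality.
The dominant spike at lag 3 indicates a seasonal period of 3.

3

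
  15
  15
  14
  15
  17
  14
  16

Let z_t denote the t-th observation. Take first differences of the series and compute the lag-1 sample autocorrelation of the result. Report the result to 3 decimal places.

First differences Δz: 0, -1, 1, 2, -3, 2
Mean of differences = 0.1667
Numerator Σ(Δz_t−Δz̄)(Δz_{t+1}−Δz̄) = -10.8611
Denominator Σ(Δz_t−Δz̄)² = 18.8333
r_1(Δz) = -10.8611 / 18.8333 = -0.577

-0.577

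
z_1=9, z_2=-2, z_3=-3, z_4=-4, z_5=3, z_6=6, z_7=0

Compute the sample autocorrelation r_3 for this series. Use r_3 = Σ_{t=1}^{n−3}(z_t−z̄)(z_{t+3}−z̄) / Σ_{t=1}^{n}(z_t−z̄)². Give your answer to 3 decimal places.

Mean z̄ = (9 − 2 − 3 − 4 + 3 + 6 + 0)/7 = 1.2857
Deviations from mean: 7.7143, -3.2857, -4.2857, -5.2857, 1.7143, 4.7143, -1.2857
Numerator Σ_{t=1}^{4}(z_t−z̄)(z_{t+3}−z̄) = -59.8163
Denominator Σ(z_t−z̄)² = 143.4286
r_3 = -59.8163 / 143.4286 = -0.417

-0.417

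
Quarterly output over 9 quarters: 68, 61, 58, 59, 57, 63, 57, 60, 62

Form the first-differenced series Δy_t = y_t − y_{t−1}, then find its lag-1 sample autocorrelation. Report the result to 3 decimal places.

First differences Δy: -7, -3, 1, -2, 6, -6, 3, 2
Mean of differences = -0.7500
Numerator Σ(Δy_t−Δȳ)(Δy_{t+1}−Δȳ) = -45.3125
Denominator Σ(Δy_t−Δȳ)² = 143.5000
r_1(Δy) = -45.3125 / 143.5000 = -0.316

-0.316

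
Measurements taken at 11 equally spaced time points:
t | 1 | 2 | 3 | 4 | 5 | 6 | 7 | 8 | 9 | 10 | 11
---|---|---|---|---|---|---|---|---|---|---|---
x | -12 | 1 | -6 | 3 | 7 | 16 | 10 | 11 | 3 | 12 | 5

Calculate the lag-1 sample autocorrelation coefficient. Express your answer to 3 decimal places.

Mean x̄ = (-12 + 1 − 6 + 3 + 7 + 16 + 10 + 11 + 3 + 12 + 5)/11 = 4.5455
Numerator Σ_{t=1}^{10}(x_t−x̄)(x_{t+1}−x̄) = 216.2479
Denominator Σ(x_t−x̄)² = 666.7273
r_1 = 216.2479 / 666.7273 = 0.324

0.324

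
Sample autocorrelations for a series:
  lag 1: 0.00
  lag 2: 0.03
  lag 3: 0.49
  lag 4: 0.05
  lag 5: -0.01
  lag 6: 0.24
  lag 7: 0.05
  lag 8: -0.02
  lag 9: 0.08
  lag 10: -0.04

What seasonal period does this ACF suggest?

The largest autocorrelation is r_3 = 0.49, with a weaker echo at lag 6 (0.24); the remaining lags stay at or below 0.08.
The dominant spike at lag 3 indicates a seasonal period of 3.

3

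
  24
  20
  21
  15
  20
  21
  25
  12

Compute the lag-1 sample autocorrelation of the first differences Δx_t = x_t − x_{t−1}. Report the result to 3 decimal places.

-0.318

First differences Δx: -4, 1, -6, 5, 1, 4, -13
Mean of differences = -1.7143
Numerator Σ(Δx_t−Δx̄)(Δx_{t+1}−Δx̄) = -77.3673
Denominator Σ(Δx_t−Δx̄)² = 243.4286
r_1(Δx) = -77.3673 / 243.4286 = -0.318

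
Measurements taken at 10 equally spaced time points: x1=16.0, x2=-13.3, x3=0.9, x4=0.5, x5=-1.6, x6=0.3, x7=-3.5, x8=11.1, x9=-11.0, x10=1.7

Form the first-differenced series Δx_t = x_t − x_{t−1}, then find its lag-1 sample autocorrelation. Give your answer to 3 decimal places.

-0.567

First differences Δx: -29.3, 14.2, -0.4, -2.1, 1.9, -3.8, 14.6, -22.1, 12.7
Mean of differences = -1.5889
Numerator Σ(Δx_t−Δx̄)(Δx_{t+1}−Δx̄) = -1089.7901
Denominator Σ(Δx_t−Δx̄)² = 1922.8889
r_1(Δx) = -1089.7901 / 1922.8889 = -0.567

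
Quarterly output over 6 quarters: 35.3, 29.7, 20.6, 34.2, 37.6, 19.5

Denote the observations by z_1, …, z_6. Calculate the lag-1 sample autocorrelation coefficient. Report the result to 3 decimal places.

Mean z̄ = (35.3 + 29.7 + 20.6 + 34.2 + 37.6 + 19.5)/6 = 29.4833
Σ(z_t−z̄)(z_{t+1}−z̄) = (1.2603) + (-1.9247) + (-41.8997) + (38.2836) + (-81.0314) = -85.3119
Denominator Σ(z_t−z̄)² = 300.5883
r_1 = -85.3119 / 300.5883 = -0.284

-0.284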